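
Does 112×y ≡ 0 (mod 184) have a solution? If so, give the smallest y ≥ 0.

gcd(112, 184) = 8, and 8 | 0, so solutions exist.
Divide through by 8: 14×y mod 23 = 0.
14⁻¹ ≡ 5 (mod 23).
y ≡ 5×0 ≡ 0 (mod 23).
The smallest non-negative solution is y = 0.

0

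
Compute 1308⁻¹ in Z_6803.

1940

By the extended Euclidean algorithm:
6803 = 5*1308 + 263
1308 = 4*263 + 256
263 = 1*256 + 7
256 = 36*7 + 4
7 = 1*4 + 3
4 = 1*3 + 1
3 = 3*1 + 0
gcd(1308, 6803) = 1, so the inverse exists.
Back-substitute for 1:
1 = 1*4 − 1*3
  = −1*7 + 2*4
  = 2*256 − 73*7
  = −73*263 + 75*256
  = 75*1308 − 373*263
  = −373*6803 + 1940*1308
So 1308⁻¹ ≡ 1940 (mod 6803).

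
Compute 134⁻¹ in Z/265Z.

89

Apply the Euclidean algorithm and back-substitute:
265 = 1·134 + 131
134 = 1·131 + 3
131 = 43·3 + 2
3 = 1·2 + 1
2 = 2·1 + 0
gcd(134, 265) = 1, so the inverse exists.
Back-substitute for 1:
1 = 1·3 − 1·2
  = −1·131 + 44·3
  = 44·134 − 45·131
  = −45·265 + 89·134
So 134⁻¹ ≡ 89 (mod 265).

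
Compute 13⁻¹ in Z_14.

Apply the Euclidean algorithm and back-substitute:
14 = 1*13 + 1
13 = 13*1 + 0
gcd(13, 14) = 1, so the inverse exists.
Bézout: 1 = 1*14 − 1*13.
So 13⁻¹ ≡ −1 ≡ 13 (mod 14).

13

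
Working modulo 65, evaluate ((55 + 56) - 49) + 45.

55 + 56 = 111 ≡ 46 (mod 65)
46 - 49 = -3 ≡ 62 (mod 65)
62 + 45 = 107 ≡ 42 (mod 65)

42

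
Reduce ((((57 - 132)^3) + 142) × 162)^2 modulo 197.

114

57 - 132 = -75 ≡ 122 (mod 197)
(122)^3 ≡ 99 (mod 197)
99 + 142 = 241 ≡ 44 (mod 197)
44 × 162 = 7128 ≡ 36 (mod 197)
(36)^2 ≡ 114 (mod 197)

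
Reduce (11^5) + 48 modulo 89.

(11)^5 ≡ 50 (mod 89)
50 + 48 = 98 ≡ 9 (mod 89)

9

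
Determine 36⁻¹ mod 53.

28

Apply the Euclidean algorithm and back-substitute:
53 = 1*36 + 17
36 = 2*17 + 2
17 = 8*2 + 1
2 = 2*1 + 0
gcd(36, 53) = 1, so the inverse exists.
Bézout: 1 = 17*53 − 25*36.
So 36⁻¹ ≡ −25 ≡ 28 (mod 53).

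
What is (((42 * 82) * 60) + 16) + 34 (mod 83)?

20

42 * 82 = 3444 ≡ 41 (mod 83)
41 * 60 = 2460 ≡ 53 (mod 83)
53 + 16 = 69
69 + 34 = 103 ≡ 20 (mod 83)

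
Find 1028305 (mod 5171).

4447

1028305 = 198·5171 + 4447, so 1028305 ≡ 4447 (mod 5171).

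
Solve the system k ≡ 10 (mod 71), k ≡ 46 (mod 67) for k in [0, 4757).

71⁻¹ mod 67: 71×17 ≡ 1 (mod 67), so 71⁻¹ ≡ 17.
k = 10 + 71×((46 − 10)×17 mod 67) = 10 + 71×9 = 649.
Check: 649 mod 71 = 10, 649 mod 67 = 46. ✓

649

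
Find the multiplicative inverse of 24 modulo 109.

Run the extended Euclidean algorithm:
109 = 4×24 + 13
24 = 1×13 + 11
13 = 1×11 + 2
11 = 5×2 + 1
2 = 2×1 + 0
gcd(24, 109) = 1, so the inverse exists.
Back-substitute for 1:
1 = 1×11 − 5×2
  = −5×13 + 6×11
  = 6×24 − 11×13
  = −11×109 + 50×24
So 24⁻¹ ≡ 50 (mod 109).

50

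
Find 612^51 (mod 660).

By square-and-multiply:
51 in binary is 110011, i.e. 51 = 32 + 16 + 2 + 1.
612^1 ≡ 612 (mod 660)
612^2 ≡ 612^2 = 374544 ≡ 324 (mod 660)
612^4 ≡ 324^2 = 104976 ≡ 36 (mod 660)
612^8 ≡ 36^2 = 1296 ≡ 636 (mod 660)
612^16 ≡ 636^2 = 404496 ≡ 576 (mod 660)
612^32 ≡ 576^2 = 331776 ≡ 456 (mod 660)
612^51 = 612^32 × 612^16 × 612^2 × 612^1 ≡ 456 × 576 × 324 × 612 (mod 660).
Accumulate the product:
456 × 576 = 262656 ≡ 636
636 × 324 = 206064 ≡ 144
144 × 612 = 88128 ≡ 348

348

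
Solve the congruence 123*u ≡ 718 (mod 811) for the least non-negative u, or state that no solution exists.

652

gcd(123, 811) = 1, so a unique solution mod 811 exists.
123⁻¹ ≡ 211 (mod 811).
u ≡ 211*718 ≡ 652 (mod 811).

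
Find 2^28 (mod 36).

Compute successive squares:
28 in binary is 11100, i.e. 28 = 16 + 8 + 4.
2^1 ≡ 2 (mod 36)
2^2 ≡ 2^2 = 4 (mod 36)
2^4 ≡ 4^2 = 16 (mod 36)
2^8 ≡ 16^2 = 256 ≡ 4 (mod 36)
2^16 ≡ 4^2 = 16 (mod 36)
2^28 = 2^16 * 2^8 * 2^4 ≡ 16 * 4 * 16 (mod 36).
Accumulate the product:
16 * 4 = 64 ≡ 28
28 * 16 = 448 ≡ 16

16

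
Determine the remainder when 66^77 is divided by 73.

Compute successive squares:
66^1 ≡ 66 (mod 73)
66^2 ≡ 66^2 = 4356 ≡ 49 (mod 73)
66^4 ≡ 49^2 = 2401 ≡ 65 (mod 73)
66^8 ≡ 65^2 = 4225 ≡ 64 (mod 73)
66^16 ≡ 64^2 = 4096 ≡ 8 (mod 73)
66^32 ≡ 8^2 = 64 (mod 73)
66^64 ≡ 64^2 = 4096 ≡ 8 (mod 73)
66^77 = 66^64 × 66^8 × 66^4 × 66^1 ≡ 8 × 64 × 65 × 66 (mod 73).
Accumulate the product:
8 × 64 = 512 ≡ 1
1 × 65 = 65
65 × 66 = 4290 ≡ 56

56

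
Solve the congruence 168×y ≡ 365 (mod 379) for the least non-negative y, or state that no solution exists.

gcd(168, 379) = 1, so a unique solution mod 379 exists.
168⁻¹ ≡ 282 (mod 379).
y ≡ 282×365 ≡ 221 (mod 379).

221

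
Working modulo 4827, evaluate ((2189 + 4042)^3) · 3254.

4731

2189 + 4042 = 6231 ≡ 1404 (mod 4827)
(1404)^3 ≡ 2679 (mod 4827)
2679 · 3254 = 8717466 ≡ 4731 (mod 4827)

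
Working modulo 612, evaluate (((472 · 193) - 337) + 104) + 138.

425

472 · 193 = 91096 ≡ 520 (mod 612)
520 - 337 = 183
183 + 104 = 287
287 + 138 = 425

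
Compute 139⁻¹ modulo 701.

Run the extended Euclidean algorithm:
701 = 5·139 + 6
139 = 23·6 + 1
6 = 6·1 + 0
gcd(139, 701) = 1, so the inverse exists.
Bézout: 1 = −23·701 + 116·139.
So 139⁻¹ ≡ 116 (mod 701).

116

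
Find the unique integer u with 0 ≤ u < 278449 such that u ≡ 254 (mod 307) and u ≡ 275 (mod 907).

140860

307⁻¹ mod 907: 307·65 ≡ 1 (mod 907), so 307⁻¹ ≡ 65.
u = 254 + 307·((275 − 254)·65 mod 907) = 254 + 307·458 = 140860.
Check: 140860 mod 307 = 254, 140860 mod 907 = 275. ✓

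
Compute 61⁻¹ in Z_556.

By the extended Euclidean algorithm:
556 = 9×61 + 7
61 = 8×7 + 5
7 = 1×5 + 2
5 = 2×2 + 1
2 = 2×1 + 0
gcd(61, 556) = 1, so the inverse exists.
Back-substitute for 1:
1 = 1×5 − 2×2
  = −2×7 + 3×5
  = 3×61 − 26×7
  = −26×556 + 237×61
So 61⁻¹ ≡ 237 (mod 556).

237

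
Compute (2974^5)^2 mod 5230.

776

(2974)^5 ≡ 3244 (mod 5230)
(3244)^2 ≡ 776 (mod 5230)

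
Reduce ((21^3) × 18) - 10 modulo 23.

(21)^3 ≡ 15 (mod 23)
15 × 18 = 270 ≡ 17 (mod 23)
17 - 10 = 7

7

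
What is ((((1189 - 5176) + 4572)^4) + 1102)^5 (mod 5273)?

2201

1189 - 5176 = -3987 ≡ 1286 (mod 5273)
1286 + 4572 = 5858 ≡ 585 (mod 5273)
(585)^4 ≡ 1477 (mod 5273)
1477 + 1102 = 2579
(2579)^5 ≡ 2201 (mod 5273)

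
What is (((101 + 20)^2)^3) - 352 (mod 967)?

904

101 + 20 = 121
(121)^2 ≡ 136 (mod 967)
(136)^3 ≡ 289 (mod 967)
289 - 352 = -63 ≡ 904 (mod 967)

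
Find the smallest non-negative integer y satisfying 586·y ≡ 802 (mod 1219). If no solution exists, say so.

gcd(586, 1219) = 1, so a unique solution mod 1219 exists.
586⁻¹ ≡ 389 (mod 1219).
y ≡ 389·802 ≡ 1133 (mod 1219).

1133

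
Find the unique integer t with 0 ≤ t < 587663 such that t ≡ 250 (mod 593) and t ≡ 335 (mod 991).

482952

593⁻¹ mod 991: 593·371 ≡ 1 (mod 991), so 593⁻¹ ≡ 371.
t = 250 + 593·((335 − 250)·371 mod 991) = 250 + 593·814 = 482952.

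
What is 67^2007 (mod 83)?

2007 in binary is 11111010111, i.e. 2007 = 1024 + 512 + 256 + 128 + 64 + 16 + 4 + 2 + 1.
67^1 ≡ 67 (mod 83)
67^2 ≡ 67^2 = 4489 ≡ 7 (mod 83)
67^4 ≡ 7^2 = 49 (mod 83)
67^8 ≡ 49^2 = 2401 ≡ 77 (mod 83)
67^16 ≡ 77^2 = 5929 ≡ 36 (mod 83)
67^32 ≡ 36^2 = 1296 ≡ 51 (mod 83)
67^64 ≡ 51^2 = 2601 ≡ 28 (mod 83)
67^128 ≡ 28^2 = 784 ≡ 37 (mod 83)
67^256 ≡ 37^2 = 1369 ≡ 41 (mod 83)
67^512 ≡ 41^2 = 1681 ≡ 21 (mod 83)
67^1024 ≡ 21^2 = 441 ≡ 26 (mod 83)
67^2007 = 67^1024 * 67^512 * 67^256 * 67^128 * 67^64 * 67^16 * 67^4 * 67^2 * 67^1 ≡ 26 * 21 * 41 * 37 * 28 * 36 * 49 * 7 * 67 (mod 83).
Accumulate the product:
26 * 21 = 546 ≡ 48
48 * 41 = 1968 ≡ 59
59 * 37 = 2183 ≡ 25
25 * 28 = 700 ≡ 36
36 * 36 = 1296 ≡ 51
51 * 49 = 2499 ≡ 9
9 * 7 = 63
63 * 67 = 4221 ≡ 71

71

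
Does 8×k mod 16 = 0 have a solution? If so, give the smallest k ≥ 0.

0

gcd(8, 16) = 8, and 8 | 0, so solutions exist.
Divide through by 8: 1×k ≡ 0 mod 2.
1⁻¹ ≡ 1 (mod 2).
k ≡ 1×0 ≡ 0 (mod 2).
The smallest non-negative solution is k = 0.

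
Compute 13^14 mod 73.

Compute successive squares:
13^1 ≡ 13 (mod 73)
13^2 ≡ 13^2 = 169 ≡ 23 (mod 73)
13^4 ≡ 23^2 = 529 ≡ 18 (mod 73)
13^8 ≡ 18^2 = 324 ≡ 32 (mod 73)
13^14 = 13^8 * 13^4 * 13^2 ≡ 32 * 18 * 23 (mod 73).
Accumulate the product:
32 * 18 = 576 ≡ 65
65 * 23 = 1495 ≡ 35

35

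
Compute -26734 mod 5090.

3806

-26734 = -6·5090 + 3806, so -26734 ≡ 3806 (mod 5090).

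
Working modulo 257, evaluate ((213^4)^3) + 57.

55

(213)^4 ≡ 8 (mod 257)
(8)^3 ≡ 255 (mod 257)
255 + 57 = 312 ≡ 55 (mod 257)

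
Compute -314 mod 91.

50

-314 = -4*91 + 50, so -314 ≡ 50 (mod 91).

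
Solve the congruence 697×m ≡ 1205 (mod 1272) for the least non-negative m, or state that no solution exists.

197

gcd(697, 1272) = 1, so a unique solution mod 1272 exists.
697⁻¹ ≡ 73 (mod 1272).
m ≡ 73×1205 ≡ 197 (mod 1272).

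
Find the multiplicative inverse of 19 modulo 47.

47 = 2·19 + 9
19 = 2·9 + 1
9 = 9·1 + 0
gcd(19, 47) = 1, so the inverse exists.
Bézout: 1 = −2·47 + 5·19.
So 19⁻¹ ≡ 5 (mod 47).

5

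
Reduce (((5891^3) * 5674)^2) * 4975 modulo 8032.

(5891)^3 ≡ 2747 (mod 8032)
2747 * 5674 = 15586478 ≡ 4398 (mod 8032)
(4398)^2 ≡ 1348 (mod 8032)
1348 * 4975 = 6706300 ≡ 7612 (mod 8032)

7612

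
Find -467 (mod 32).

-467 = -15×32 + 13, so -467 ≡ 13 (mod 32).

13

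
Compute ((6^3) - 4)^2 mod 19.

(6)^3 ≡ 7 (mod 19)
7 - 4 = 3
(3)^2 ≡ 9 (mod 19)

9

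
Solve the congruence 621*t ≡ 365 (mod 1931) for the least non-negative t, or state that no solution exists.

gcd(621, 1931) = 1, so a unique solution mod 1931 exists.
621⁻¹ ≡ 1505 (mod 1931).
t ≡ 1505*365 ≡ 921 (mod 1931).

921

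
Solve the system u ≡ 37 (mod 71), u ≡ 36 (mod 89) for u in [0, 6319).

392

71⁻¹ mod 89: 71*84 ≡ 1 (mod 89), so 71⁻¹ ≡ 84.
u = 37 + 71*((36 − 37)*84 mod 89) = 37 + 71*5 = 392.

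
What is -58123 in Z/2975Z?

1377

-58123 = -20*2975 + 1377, so -58123 ≡ 1377 (mod 2975).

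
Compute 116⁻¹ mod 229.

Run the extended Euclidean algorithm:
229 = 1·116 + 113
116 = 1·113 + 3
113 = 37·3 + 2
3 = 1·2 + 1
2 = 2·1 + 0
gcd(116, 229) = 1, so the inverse exists.
Bézout: 1 = −39·229 + 77·116.
So 116⁻¹ ≡ 77 (mod 229).

77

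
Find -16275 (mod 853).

-16275 = -20*853 + 785, so -16275 ≡ 785 (mod 853).

785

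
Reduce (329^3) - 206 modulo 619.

13

(329)^3 ≡ 219 (mod 619)
219 - 206 = 13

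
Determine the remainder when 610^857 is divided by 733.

857 in binary is 1101011001, i.e. 857 = 512 + 256 + 64 + 16 + 8 + 1.
610^1 ≡ 610 (mod 733)
610^2 ≡ 610^2 = 372100 ≡ 469 (mod 733)
610^4 ≡ 469^2 = 219961 ≡ 61 (mod 733)
610^8 ≡ 61^2 = 3721 ≡ 56 (mod 733)
610^16 ≡ 56^2 = 3136 ≡ 204 (mod 733)
610^32 ≡ 204^2 = 41616 ≡ 568 (mod 733)
610^64 ≡ 568^2 = 322624 ≡ 104 (mod 733)
610^128 ≡ 104^2 = 10816 ≡ 554 (mod 733)
610^256 ≡ 554^2 = 306916 ≡ 522 (mod 733)
610^512 ≡ 522^2 = 272484 ≡ 541 (mod 733)
610^857 = 610^512 · 610^256 · 610^64 · 610^16 · 610^8 · 610^1 ≡ 541 · 522 · 104 · 204 · 56 · 610 (mod 733).
Accumulate the product:
541 · 522 = 282402 ≡ 197
197 · 104 = 20488 ≡ 697
697 · 204 = 142188 ≡ 719
719 · 56 = 40264 ≡ 682
682 · 610 = 416020 ≡ 409

409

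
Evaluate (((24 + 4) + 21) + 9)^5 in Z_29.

0

24 + 4 = 28
28 + 21 = 49 ≡ 20 (mod 29)
20 + 9 = 29 ≡ 0 (mod 29)
(0)^5 ≡ 0 (mod 29)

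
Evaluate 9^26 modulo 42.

Compute successive squares:
9^1 ≡ 9 (mod 42)
9^2 ≡ 9^2 = 81 ≡ 39 (mod 42)
9^4 ≡ 39^2 = 1521 ≡ 9 (mod 42)
9^8 ≡ 9^2 = 81 ≡ 39 (mod 42)
9^16 ≡ 39^2 = 1521 ≡ 9 (mod 42)
9^26 = 9^16 × 9^8 × 9^2 ≡ 9 × 39 × 39 (mod 42).
Accumulate the product:
9 × 39 = 351 ≡ 15
15 × 39 = 585 ≡ 39

39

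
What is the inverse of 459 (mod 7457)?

Apply the Euclidean algorithm and back-substitute:
7457 = 16·459 + 113
459 = 4·113 + 7
113 = 16·7 + 1
7 = 7·1 + 0
gcd(459, 7457) = 1, so the inverse exists.
Back-substitute for 1:
1 = 1·113 − 16·7
  = −16·459 + 65·113
  = 65·7457 − 1056·459
So 459⁻¹ ≡ −1056 ≡ 6401 (mod 7457).

6401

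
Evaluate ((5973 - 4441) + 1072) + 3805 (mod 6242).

5973 - 4441 = 1532
1532 + 1072 = 2604
2604 + 3805 = 6409 ≡ 167 (mod 6242)

167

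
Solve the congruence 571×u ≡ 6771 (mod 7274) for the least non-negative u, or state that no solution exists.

5375

gcd(571, 7274) = 1, so a unique solution mod 7274 exists.
571⁻¹ ≡ 293 (mod 7274).
u ≡ 293×6771 ≡ 5375 (mod 7274).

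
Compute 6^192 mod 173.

192 in binary is 11000000, i.e. 192 = 128 + 64.
6^1 ≡ 6 (mod 173)
6^2 ≡ 6^2 = 36 (mod 173)
6^4 ≡ 36^2 = 1296 ≡ 85 (mod 173)
6^8 ≡ 85^2 = 7225 ≡ 132 (mod 173)
6^16 ≡ 132^2 = 17424 ≡ 124 (mod 173)
6^32 ≡ 124^2 = 15376 ≡ 152 (mod 173)
6^64 ≡ 152^2 = 23104 ≡ 95 (mod 173)
6^128 ≡ 95^2 = 9025 ≡ 29 (mod 173)
6^192 = 6^128 · 6^64 ≡ 29 · 95 (mod 173).
29 · 95 = 2755 ≡ 160 (mod 173).

160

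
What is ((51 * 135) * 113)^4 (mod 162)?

51 * 135 = 6885 ≡ 81 (mod 162)
81 * 113 = 9153 ≡ 81 (mod 162)
(81)^4 ≡ 81 (mod 162)

81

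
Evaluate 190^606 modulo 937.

By square-and-multiply:
606 in binary is 1001011110, i.e. 606 = 512 + 64 + 16 + 8 + 4 + 2.
190^1 ≡ 190 (mod 937)
190^2 ≡ 190^2 = 36100 ≡ 494 (mod 937)
190^4 ≡ 494^2 = 244036 ≡ 416 (mod 937)
190^8 ≡ 416^2 = 173056 ≡ 648 (mod 937)
190^16 ≡ 648^2 = 419904 ≡ 128 (mod 937)
190^32 ≡ 128^2 = 16384 ≡ 455 (mod 937)
190^64 ≡ 455^2 = 207025 ≡ 885 (mod 937)
190^128 ≡ 885^2 = 783225 ≡ 830 (mod 937)
190^256 ≡ 830^2 = 688900 ≡ 205 (mod 937)
190^512 ≡ 205^2 = 42025 ≡ 797 (mod 937)
190^606 = 190^512 · 190^64 · 190^16 · 190^8 · 190^4 · 190^2 ≡ 797 · 885 · 128 · 648 · 416 · 494 (mod 937).
Accumulate the product:
797 · 885 = 705345 ≡ 721
721 · 128 = 92288 ≡ 462
462 · 648 = 299376 ≡ 473
473 · 416 = 196768 ≡ 935
935 · 494 = 461890 ≡ 886

886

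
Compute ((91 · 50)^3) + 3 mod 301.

136

91 · 50 = 4550 ≡ 35 (mod 301)
(35)^3 ≡ 133 (mod 301)
133 + 3 = 136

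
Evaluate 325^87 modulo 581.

125

By square-and-multiply:
87 in binary is 1010111, i.e. 87 = 64 + 16 + 4 + 2 + 1.
325^1 ≡ 325 (mod 581)
325^2 ≡ 325^2 = 105625 ≡ 464 (mod 581)
325^4 ≡ 464^2 = 215296 ≡ 326 (mod 581)
325^8 ≡ 326^2 = 106276 ≡ 534 (mod 581)
325^16 ≡ 534^2 = 285156 ≡ 466 (mod 581)
325^32 ≡ 466^2 = 217156 ≡ 443 (mod 581)
325^64 ≡ 443^2 = 196249 ≡ 452 (mod 581)
325^87 = 325^64 * 325^16 * 325^4 * 325^2 * 325^1 ≡ 452 * 466 * 326 * 464 * 325 (mod 581).
Accumulate the product:
452 * 466 = 210632 ≡ 310
310 * 326 = 101060 ≡ 547
547 * 464 = 253808 ≡ 492
492 * 325 = 159900 ≡ 125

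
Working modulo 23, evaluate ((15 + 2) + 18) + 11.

0

15 + 2 = 17
17 + 18 = 35 ≡ 12 (mod 23)
12 + 11 = 23 ≡ 0 (mod 23)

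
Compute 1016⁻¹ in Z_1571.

1571 = 1×1016 + 555
1016 = 1×555 + 461
555 = 1×461 + 94
461 = 4×94 + 85
94 = 1×85 + 9
85 = 9×9 + 4
9 = 2×4 + 1
4 = 4×1 + 0
gcd(1016, 1571) = 1, so the inverse exists.
Back-substitute for 1:
1 = 1×9 − 2×4
  = −2×85 + 19×9
  = 19×94 − 21×85
  = −21×461 + 103×94
  = 103×555 − 124×461
  = −124×1016 + 227×555
  = 227×1571 − 351×1016
So 1016⁻¹ ≡ −351 ≡ 1220 (mod 1571).

1220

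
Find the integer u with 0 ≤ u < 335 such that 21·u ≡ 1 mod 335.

Run the extended Euclidean algorithm:
335 = 15*21 + 20
21 = 1*20 + 1
20 = 20*1 + 0
gcd(21, 335) = 1, so the inverse exists.
Back-substitute for 1:
1 = 1*21 − 1*20
  = −1*335 + 16*21
So 21⁻¹ ≡ 16 (mod 335).

16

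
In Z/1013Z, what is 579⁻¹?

7

Run the extended Euclidean algorithm:
1013 = 1·579 + 434
579 = 1·434 + 145
434 = 2·145 + 144
145 = 1·144 + 1
144 = 144·1 + 0
gcd(579, 1013) = 1, so the inverse exists.
Bézout: 1 = −4·1013 + 7·579.
So 579⁻¹ ≡ 7 (mod 1013).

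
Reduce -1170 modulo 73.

71

-1170 = -17*73 + 71, so -1170 ≡ 71 (mod 73).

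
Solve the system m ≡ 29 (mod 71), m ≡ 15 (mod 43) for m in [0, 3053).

1520

71⁻¹ mod 43: 71*20 ≡ 1 (mod 43), so 71⁻¹ ≡ 20.
m = 29 + 71*((15 − 29)*20 mod 43) = 29 + 71*21 = 1520.
Check: 1520 mod 71 = 29, 1520 mod 43 = 15. ✓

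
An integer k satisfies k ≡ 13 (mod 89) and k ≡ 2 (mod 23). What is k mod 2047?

1704

89⁻¹ mod 23: 89*15 ≡ 1 (mod 23), so 89⁻¹ ≡ 15.
k = 13 + 89*((2 − 13)*15 mod 23) = 13 + 89*19 = 1704.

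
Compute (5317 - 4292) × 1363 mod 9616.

5317 - 4292 = 1025
1025 × 1363 = 1397075 ≡ 2755 (mod 9616)

2755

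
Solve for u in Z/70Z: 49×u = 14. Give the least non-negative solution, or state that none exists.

gcd(49, 70) = 7, and 7 | 14, so solutions exist.
Divide through by 7: 7×u ≡ 2 (mod 10).
7⁻¹ ≡ 3 (mod 10).
u ≡ 3×2 ≡ 6 (mod 10).
The smallest non-negative solution is u = 6.

6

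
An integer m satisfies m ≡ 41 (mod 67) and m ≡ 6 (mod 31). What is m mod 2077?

67⁻¹ mod 31: 67·25 ≡ 1 (mod 31), so 67⁻¹ ≡ 25.
m = 41 + 67·((6 − 41)·25 mod 31) = 41 + 67·24 = 1649.

1649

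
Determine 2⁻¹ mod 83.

42

Run the extended Euclidean algorithm:
83 = 41·2 + 1
2 = 2·1 + 0
gcd(2, 83) = 1, so the inverse exists.
Bézout: 1 = 1·83 − 41·2.
So 2⁻¹ ≡ −41 ≡ 42 (mod 83).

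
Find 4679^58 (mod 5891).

58 in binary is 111010, i.e. 58 = 32 + 16 + 8 + 2.
4679^1 ≡ 4679 (mod 5891)
4679^2 ≡ 4679^2 = 21893041 ≡ 2085 (mod 5891)
4679^4 ≡ 2085^2 = 4347225 ≡ 5558 (mod 5891)
4679^8 ≡ 5558^2 = 30891364 ≡ 4851 (mod 5891)
4679^16 ≡ 4851^2 = 23532201 ≡ 3547 (mod 5891)
4679^32 ≡ 3547^2 = 12581209 ≡ 3924 (mod 5891)
4679^58 = 4679^32 * 4679^16 * 4679^8 * 4679^2 ≡ 3924 * 3547 * 4851 * 2085 (mod 5891).
Accumulate the product:
3924 * 3547 = 13918428 ≡ 3886
3886 * 4851 = 18850986 ≡ 5677
5677 * 2085 = 11836545 ≡ 1526

1526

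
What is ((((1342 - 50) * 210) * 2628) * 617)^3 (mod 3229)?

1342 - 50 = 1292
1292 * 210 = 271320 ≡ 84 (mod 3229)
84 * 2628 = 220752 ≡ 1180 (mod 3229)
1180 * 617 = 728060 ≡ 1535 (mod 3229)
(1535)^3 ≡ 2475 (mod 3229)

2475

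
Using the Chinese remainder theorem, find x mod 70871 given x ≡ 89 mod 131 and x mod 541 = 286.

56550

131⁻¹ mod 541: 131×318 ≡ 1 (mod 541), so 131⁻¹ ≡ 318.
x = 89 + 131×((286 − 89)×318 mod 541) = 89 + 131×431 = 56550.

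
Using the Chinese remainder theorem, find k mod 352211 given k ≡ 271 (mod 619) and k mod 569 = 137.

252204

619⁻¹ mod 569: 619·239 ≡ 1 (mod 569), so 619⁻¹ ≡ 239.
k = 271 + 619·((137 − 271)·239 mod 569) = 271 + 619·407 = 252204.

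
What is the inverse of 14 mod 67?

24

Apply the Euclidean algorithm and back-substitute:
67 = 4×14 + 11
14 = 1×11 + 3
11 = 3×3 + 2
3 = 1×2 + 1
2 = 2×1 + 0
gcd(14, 67) = 1, so the inverse exists.
Bézout: 1 = −5×67 + 24×14.
So 14⁻¹ ≡ 24 (mod 67).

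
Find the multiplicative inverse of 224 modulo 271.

271 = 1×224 + 47
224 = 4×47 + 36
47 = 1×36 + 11
36 = 3×11 + 3
11 = 3×3 + 2
3 = 1×2 + 1
2 = 2×1 + 0
gcd(224, 271) = 1, so the inverse exists.
Bézout: 1 = −81×271 + 98×224.
So 224⁻¹ ≡ 98 (mod 271).

98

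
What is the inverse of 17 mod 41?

Run the extended Euclidean algorithm:
41 = 2*17 + 7
17 = 2*7 + 3
7 = 2*3 + 1
3 = 3*1 + 0
gcd(17, 41) = 1, so the inverse exists.
Back-substitute for 1:
1 = 1*7 − 2*3
  = −2*17 + 5*7
  = 5*41 − 12*17
So 17⁻¹ ≡ −12 ≡ 29 (mod 41).

29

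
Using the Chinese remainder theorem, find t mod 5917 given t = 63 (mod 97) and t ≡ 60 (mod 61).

548

97⁻¹ mod 61: 97×39 ≡ 1 (mod 61), so 97⁻¹ ≡ 39.
t = 63 + 97×((60 − 63)×39 mod 61) = 63 + 97×5 = 548.
Check: 548 mod 97 = 63, 548 mod 61 = 60. ✓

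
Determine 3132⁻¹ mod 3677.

By the extended Euclidean algorithm:
3677 = 1×3132 + 545
3132 = 5×545 + 407
545 = 1×407 + 138
407 = 2×138 + 131
138 = 1×131 + 7
131 = 18×7 + 5
7 = 1×5 + 2
5 = 2×2 + 1
2 = 2×1 + 0
gcd(3132, 3677) = 1, so the inverse exists.
Bézout: 1 = −1339×3677 + 1572×3132.
So 3132⁻¹ ≡ 1572 (mod 3677).

1572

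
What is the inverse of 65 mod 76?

76 = 1*65 + 11
65 = 5*11 + 10
11 = 1*10 + 1
10 = 10*1 + 0
gcd(65, 76) = 1, so the inverse exists.
Bézout: 1 = 6*76 − 7*65.
So 65⁻¹ ≡ −7 ≡ 69 (mod 76).

69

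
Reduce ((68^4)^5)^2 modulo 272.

0

(68)^4 ≡ 0 (mod 272)
(0)^5 ≡ 0 (mod 272)
(0)^2 ≡ 0 (mod 272)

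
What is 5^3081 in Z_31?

By square-and-multiply:
3081 in binary is 110000001001, i.e. 3081 = 2048 + 1024 + 8 + 1.
5^1 ≡ 5 (mod 31)
5^2 ≡ 5^2 = 25 (mod 31)
5^4 ≡ 25^2 = 625 ≡ 5 (mod 31)
5^8 ≡ 5^2 = 25 (mod 31)
5^16 ≡ 25^2 = 625 ≡ 5 (mod 31)
5^32 ≡ 5^2 = 25 (mod 31)
5^64 ≡ 25^2 = 625 ≡ 5 (mod 31)
5^128 ≡ 5^2 = 25 (mod 31)
5^256 ≡ 25^2 = 625 ≡ 5 (mod 31)
5^512 ≡ 5^2 = 25 (mod 31)
5^1024 ≡ 25^2 = 625 ≡ 5 (mod 31)
5^2048 ≡ 5^2 = 25 (mod 31)
5^3081 = 5^2048 × 5^1024 × 5^8 × 5^1 ≡ 25 × 5 × 25 × 5 (mod 31).
Accumulate the product:
25 × 5 = 125 ≡ 1
1 × 25 = 25
25 × 5 = 125 ≡ 1

1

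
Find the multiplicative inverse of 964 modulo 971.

Apply the Euclidean algorithm and back-substitute:
971 = 1×964 + 7
964 = 137×7 + 5
7 = 1×5 + 2
5 = 2×2 + 1
2 = 2×1 + 0
gcd(964, 971) = 1, so the inverse exists.
Back-substitute for 1:
1 = 1×5 − 2×2
  = −2×7 + 3×5
  = 3×964 − 413×7
  = −413×971 + 416×964
So 964⁻¹ ≡ 416 (mod 971).

416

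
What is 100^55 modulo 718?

230

Compute successive squares:
100^1 ≡ 100 (mod 718)
100^2 ≡ 100^2 = 10000 ≡ 666 (mod 718)
100^4 ≡ 666^2 = 443556 ≡ 550 (mod 718)
100^8 ≡ 550^2 = 302500 ≡ 222 (mod 718)
100^16 ≡ 222^2 = 49284 ≡ 460 (mod 718)
100^32 ≡ 460^2 = 211600 ≡ 508 (mod 718)
100^55 = 100^32 × 100^16 × 100^4 × 100^2 × 100^1 ≡ 508 × 460 × 550 × 666 × 100 (mod 718).
Accumulate the product:
508 × 460 = 233680 ≡ 330
330 × 550 = 181500 ≡ 564
564 × 666 = 375624 ≡ 110
110 × 100 = 11000 ≡ 230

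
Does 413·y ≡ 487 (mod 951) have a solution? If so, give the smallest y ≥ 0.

gcd(413, 951) = 1, so a unique solution mod 951 exists.
413⁻¹ ≡ 776 (mod 951).
y ≡ 776·487 ≡ 365 (mod 951).

365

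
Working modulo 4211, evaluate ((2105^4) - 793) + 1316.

(2105)^4 ≡ 1316 (mod 4211)
1316 - 793 = 523
523 + 1316 = 1839

1839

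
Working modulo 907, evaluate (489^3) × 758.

471

(489)^3 ≡ 636 (mod 907)
636 × 758 = 482088 ≡ 471 (mod 907)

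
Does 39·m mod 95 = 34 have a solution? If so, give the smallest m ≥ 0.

gcd(39, 95) = 1, so a unique solution mod 95 exists.
39⁻¹ ≡ 39 (mod 95).
m ≡ 39·34 ≡ 91 (mod 95).

91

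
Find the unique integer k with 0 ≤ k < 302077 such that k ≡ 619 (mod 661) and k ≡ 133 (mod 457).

167852

661⁻¹ mod 457: 661·401 ≡ 1 (mod 457), so 661⁻¹ ≡ 401.
k = 619 + 661·((133 − 619)·401 mod 457) = 619 + 661·253 = 167852.
Check: 167852 mod 661 = 619, 167852 mod 457 = 133. ✓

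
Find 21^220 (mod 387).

By square-and-multiply:
220 in binary is 11011100, i.e. 220 = 128 + 64 + 16 + 8 + 4.
21^1 ≡ 21 (mod 387)
21^2 ≡ 21^2 = 441 ≡ 54 (mod 387)
21^4 ≡ 54^2 = 2916 ≡ 207 (mod 387)
21^8 ≡ 207^2 = 42849 ≡ 279 (mod 387)
21^16 ≡ 279^2 = 77841 ≡ 54 (mod 387)
21^32 ≡ 54^2 = 2916 ≡ 207 (mod 387)
21^64 ≡ 207^2 = 42849 ≡ 279 (mod 387)
21^128 ≡ 279^2 = 77841 ≡ 54 (mod 387)
21^220 = 21^128 × 21^64 × 21^16 × 21^8 × 21^4 ≡ 54 × 279 × 54 × 279 × 207 (mod 387).
Accumulate the product:
54 × 279 = 15066 ≡ 360
360 × 54 = 19440 ≡ 90
90 × 279 = 25110 ≡ 342
342 × 207 = 70794 ≡ 360

360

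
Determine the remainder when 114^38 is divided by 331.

38 in binary is 100110, i.e. 38 = 32 + 4 + 2.
114^1 ≡ 114 (mod 331)
114^2 ≡ 114^2 = 12996 ≡ 87 (mod 331)
114^4 ≡ 87^2 = 7569 ≡ 287 (mod 331)
114^8 ≡ 287^2 = 82369 ≡ 281 (mod 331)
114^16 ≡ 281^2 = 78961 ≡ 183 (mod 331)
114^32 ≡ 183^2 = 33489 ≡ 58 (mod 331)
114^38 = 114^32 · 114^4 · 114^2 ≡ 58 · 287 · 87 (mod 331).
Accumulate the product:
58 · 287 = 16646 ≡ 96
96 · 87 = 8352 ≡ 77

77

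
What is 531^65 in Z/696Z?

267

Compute successive squares:
65 in binary is 1000001, i.e. 65 = 64 + 1.
531^1 ≡ 531 (mod 696)
531^2 ≡ 531^2 = 281961 ≡ 81 (mod 696)
531^4 ≡ 81^2 = 6561 ≡ 297 (mod 696)
531^8 ≡ 297^2 = 88209 ≡ 513 (mod 696)
531^16 ≡ 513^2 = 263169 ≡ 81 (mod 696)
531^32 ≡ 81^2 = 6561 ≡ 297 (mod 696)
531^64 ≡ 297^2 = 88209 ≡ 513 (mod 696)
531^65 = 531^64 · 531^1 ≡ 513 · 531 (mod 696).
513 · 531 = 272403 ≡ 267 (mod 696).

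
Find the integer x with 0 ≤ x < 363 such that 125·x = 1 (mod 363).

212

363 = 2·125 + 113
125 = 1·113 + 12
113 = 9·12 + 5
12 = 2·5 + 2
5 = 2·2 + 1
2 = 2·1 + 0
gcd(125, 363) = 1, so the inverse exists.
Back-substitute for 1:
1 = 1·5 − 2·2
  = −2·12 + 5·5
  = 5·113 − 47·12
  = −47·125 + 52·113
  = 52·363 − 151·125
So 125⁻¹ ≡ −151 ≡ 212 (mod 363).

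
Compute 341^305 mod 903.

185

Using repeated squaring:
305 in binary is 100110001, i.e. 305 = 256 + 32 + 16 + 1.
341^1 ≡ 341 (mod 903)
341^2 ≡ 341^2 = 116281 ≡ 697 (mod 903)
341^4 ≡ 697^2 = 485809 ≡ 898 (mod 903)
341^8 ≡ 898^2 = 806404 ≡ 25 (mod 903)
341^16 ≡ 25^2 = 625 (mod 903)
341^32 ≡ 625^2 = 390625 ≡ 529 (mod 903)
341^64 ≡ 529^2 = 279841 ≡ 814 (mod 903)
341^128 ≡ 814^2 = 662596 ≡ 697 (mod 903)
341^256 ≡ 697^2 = 485809 ≡ 898 (mod 903)
341^305 = 341^256 · 341^32 · 341^16 · 341^1 ≡ 898 · 529 · 625 · 341 (mod 903).
Accumulate the product:
898 · 529 = 475042 ≡ 64
64 · 625 = 40000 ≡ 268
268 · 341 = 91388 ≡ 185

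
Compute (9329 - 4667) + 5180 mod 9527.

315

9329 - 4667 = 4662
4662 + 5180 = 9842 ≡ 315 (mod 9527)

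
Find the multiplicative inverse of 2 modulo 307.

154

By the extended Euclidean algorithm:
307 = 153×2 + 1
2 = 2×1 + 0
gcd(2, 307) = 1, so the inverse exists.
Bézout: 1 = 1×307 − 153×2.
So 2⁻¹ ≡ −153 ≡ 154 (mod 307).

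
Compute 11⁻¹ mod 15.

15 = 1*11 + 4
11 = 2*4 + 3
4 = 1*3 + 1
3 = 3*1 + 0
gcd(11, 15) = 1, so the inverse exists.
Back-substitute for 1:
1 = 1*4 − 1*3
  = −1*11 + 3*4
  = 3*15 − 4*11
So 11⁻¹ ≡ −4 ≡ 11 (mod 15).

11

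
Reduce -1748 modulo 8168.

6420

-1748 = -1*8168 + 6420, so -1748 ≡ 6420 (mod 8168).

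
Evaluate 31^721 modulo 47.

Using repeated squaring:
721 in binary is 1011010001, i.e. 721 = 512 + 128 + 64 + 16 + 1.
31^1 ≡ 31 (mod 47)
31^2 ≡ 31^2 = 961 ≡ 21 (mod 47)
31^4 ≡ 21^2 = 441 ≡ 18 (mod 47)
31^8 ≡ 18^2 = 324 ≡ 42 (mod 47)
31^16 ≡ 42^2 = 1764 ≡ 25 (mod 47)
31^32 ≡ 25^2 = 625 ≡ 14 (mod 47)
31^64 ≡ 14^2 = 196 ≡ 8 (mod 47)
31^128 ≡ 8^2 = 64 ≡ 17 (mod 47)
31^256 ≡ 17^2 = 289 ≡ 7 (mod 47)
31^512 ≡ 7^2 = 49 ≡ 2 (mod 47)
31^721 = 31^512 × 31^128 × 31^64 × 31^16 × 31^1 ≡ 2 × 17 × 8 × 25 × 31 (mod 47).
Accumulate the product:
2 × 17 = 34
34 × 8 = 272 ≡ 37
37 × 25 = 925 ≡ 32
32 × 31 = 992 ≡ 5

5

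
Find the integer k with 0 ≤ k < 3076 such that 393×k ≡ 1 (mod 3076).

Apply the Euclidean algorithm and back-substitute:
3076 = 7·393 + 325
393 = 1·325 + 68
325 = 4·68 + 53
68 = 1·53 + 15
53 = 3·15 + 8
15 = 1·8 + 7
8 = 1·7 + 1
7 = 7·1 + 0
gcd(393, 3076) = 1, so the inverse exists.
Back-substitute for 1:
1 = 1·8 − 1·7
  = −1·15 + 2·8
  = 2·53 − 7·15
  = −7·68 + 9·53
  = 9·325 − 43·68
  = −43·393 + 52·325
  = 52·3076 − 407·393
So 393⁻¹ ≡ −407 ≡ 2669 (mod 3076).

2669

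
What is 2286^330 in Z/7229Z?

Using repeated squaring:
330 in binary is 101001010, i.e. 330 = 256 + 64 + 8 + 2.
2286^1 ≡ 2286 (mod 7229)
2286^2 ≡ 2286^2 = 5225796 ≡ 6458 (mod 7229)
2286^4 ≡ 6458^2 = 41705764 ≡ 1663 (mod 7229)
2286^8 ≡ 1663^2 = 2765569 ≡ 4091 (mod 7229)
2286^16 ≡ 4091^2 = 16736281 ≡ 1146 (mod 7229)
2286^32 ≡ 1146^2 = 1313316 ≡ 4867 (mod 7229)
2286^64 ≡ 4867^2 = 23687689 ≡ 5485 (mod 7229)
2286^128 ≡ 5485^2 = 30085225 ≡ 5356 (mod 7229)
2286^256 ≡ 5356^2 = 28686736 ≡ 2064 (mod 7229)
2286^330 = 2286^256 × 2286^64 × 2286^8 × 2286^2 ≡ 2064 × 5485 × 4091 × 6458 (mod 7229).
Accumulate the product:
2064 × 5485 = 11321040 ≡ 426
426 × 4091 = 1742766 ≡ 577
577 × 6458 = 3726266 ≡ 3331

3331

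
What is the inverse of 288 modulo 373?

294

373 = 1*288 + 85
288 = 3*85 + 33
85 = 2*33 + 19
33 = 1*19 + 14
19 = 1*14 + 5
14 = 2*5 + 4
5 = 1*4 + 1
4 = 4*1 + 0
gcd(288, 373) = 1, so the inverse exists.
Bézout: 1 = 61*373 − 79*288.
So 288⁻¹ ≡ −79 ≡ 294 (mod 373).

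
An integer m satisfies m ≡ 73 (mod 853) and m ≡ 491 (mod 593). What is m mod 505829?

853⁻¹ mod 593: 853*463 ≡ 1 (mod 593), so 853⁻¹ ≡ 463.
m = 73 + 853*((491 − 73)*463 mod 593) = 73 + 853*216 = 184321.

184321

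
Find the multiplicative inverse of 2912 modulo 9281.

Apply the Euclidean algorithm and back-substitute:
9281 = 3·2912 + 545
2912 = 5·545 + 187
545 = 2·187 + 171
187 = 1·171 + 16
171 = 10·16 + 11
16 = 1·11 + 5
11 = 2·5 + 1
5 = 5·1 + 0
gcd(2912, 9281) = 1, so the inverse exists.
Back-substitute for 1:
1 = 1·11 − 2·5
  = −2·16 + 3·11
  = 3·171 − 32·16
  = −32·187 + 35·171
  = 35·545 − 102·187
  = −102·2912 + 545·545
  = 545·9281 − 1737·2912
So 2912⁻¹ ≡ −1737 ≡ 7544 (mod 9281).

7544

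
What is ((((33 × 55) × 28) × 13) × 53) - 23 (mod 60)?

33 × 55 = 1815 ≡ 15 (mod 60)
15 × 28 = 420 ≡ 0 (mod 60)
0 × 13 = 0
0 × 53 = 0
0 - 23 = -23 ≡ 37 (mod 60)

37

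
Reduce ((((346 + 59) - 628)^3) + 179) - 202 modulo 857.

346 + 59 = 405
405 - 628 = -223 ≡ 634 (mod 857)
(634)^3 ≡ 13 (mod 857)
13 + 179 = 192
192 - 202 = -10 ≡ 847 (mod 857)

847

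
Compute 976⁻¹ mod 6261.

6261 = 6·976 + 405
976 = 2·405 + 166
405 = 2·166 + 73
166 = 2·73 + 20
73 = 3·20 + 13
20 = 1·13 + 7
13 = 1·7 + 6
7 = 1·6 + 1
6 = 6·1 + 0
gcd(976, 6261) = 1, so the inverse exists.
Back-substitute for 1:
1 = 1·7 − 1·6
  = −1·13 + 2·7
  = 2·20 − 3·13
  = −3·73 + 11·20
  = 11·166 − 25·73
  = −25·405 + 61·166
  = 61·976 − 147·405
  = −147·6261 + 943·976
So 976⁻¹ ≡ 943 (mod 6261).

943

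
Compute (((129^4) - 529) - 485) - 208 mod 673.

(129)^4 ≡ 206 (mod 673)
206 - 529 = -323 ≡ 350 (mod 673)
350 - 485 = -135 ≡ 538 (mod 673)
538 - 208 = 330

330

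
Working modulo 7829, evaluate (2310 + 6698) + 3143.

2310 + 6698 = 9008 ≡ 1179 (mod 7829)
1179 + 3143 = 4322

4322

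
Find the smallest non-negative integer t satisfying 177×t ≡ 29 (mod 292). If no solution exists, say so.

81

gcd(177, 292) = 1, so a unique solution mod 292 exists.
177⁻¹ ≡ 33 (mod 292).
t ≡ 33×29 ≡ 81 (mod 292).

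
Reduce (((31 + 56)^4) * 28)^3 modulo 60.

31 + 56 = 87 ≡ 27 (mod 60)
(27)^4 ≡ 21 (mod 60)
21 * 28 = 588 ≡ 48 (mod 60)
(48)^3 ≡ 12 (mod 60)

12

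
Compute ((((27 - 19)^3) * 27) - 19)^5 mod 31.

27 - 19 = 8
(8)^3 ≡ 16 (mod 31)
16 * 27 = 432 ≡ 29 (mod 31)
29 - 19 = 10
(10)^5 ≡ 25 (mod 31)

25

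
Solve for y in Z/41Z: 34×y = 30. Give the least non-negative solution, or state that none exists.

25

gcd(34, 41) = 1, so a unique solution mod 41 exists.
34⁻¹ ≡ 35 (mod 41).
y ≡ 35×30 ≡ 25 (mod 41).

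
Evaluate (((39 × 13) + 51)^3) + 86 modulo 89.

39 × 13 = 507 ≡ 62 (mod 89)
62 + 51 = 113 ≡ 24 (mod 89)
(24)^3 ≡ 29 (mod 89)
29 + 86 = 115 ≡ 26 (mod 89)

26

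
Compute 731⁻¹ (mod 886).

Apply the Euclidean algorithm and back-substitute:
886 = 1×731 + 155
731 = 4×155 + 111
155 = 1×111 + 44
111 = 2×44 + 23
44 = 1×23 + 21
23 = 1×21 + 2
21 = 10×2 + 1
2 = 2×1 + 0
gcd(731, 886) = 1, so the inverse exists.
Back-substitute for 1:
1 = 1×21 − 10×2
  = −10×23 + 11×21
  = 11×44 − 21×23
  = −21×111 + 53×44
  = 53×155 − 74×111
  = −74×731 + 349×155
  = 349×886 − 423×731
So 731⁻¹ ≡ −423 ≡ 463 (mod 886).

463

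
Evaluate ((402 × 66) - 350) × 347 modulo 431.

402 × 66 = 26532 ≡ 241 (mod 431)
241 - 350 = -109 ≡ 322 (mod 431)
322 × 347 = 111734 ≡ 105 (mod 431)

105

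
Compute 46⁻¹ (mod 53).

15

By the extended Euclidean algorithm:
53 = 1*46 + 7
46 = 6*7 + 4
7 = 1*4 + 3
4 = 1*3 + 1
3 = 3*1 + 0
gcd(46, 53) = 1, so the inverse exists.
Back-substitute for 1:
1 = 1*4 − 1*3
  = −1*7 + 2*4
  = 2*46 − 13*7
  = −13*53 + 15*46
So 46⁻¹ ≡ 15 (mod 53).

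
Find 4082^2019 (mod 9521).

By square-and-multiply:
2019 in binary is 11111100011, i.e. 2019 = 1024 + 512 + 256 + 128 + 64 + 32 + 2 + 1.
4082^1 ≡ 4082 (mod 9521)
4082^2 ≡ 4082^2 = 16662724 ≡ 974 (mod 9521)
4082^4 ≡ 974^2 = 948676 ≡ 6097 (mod 9521)
4082^8 ≡ 6097^2 = 37173409 ≡ 3425 (mod 9521)
4082^16 ≡ 3425^2 = 11730625 ≡ 753 (mod 9521)
4082^32 ≡ 753^2 = 567009 ≡ 5270 (mod 9521)
4082^64 ≡ 5270^2 = 27772900 ≡ 143 (mod 9521)
4082^128 ≡ 143^2 = 20449 ≡ 1407 (mod 9521)
4082^256 ≡ 1407^2 = 1979649 ≡ 8802 (mod 9521)
4082^512 ≡ 8802^2 = 77475204 ≡ 2827 (mod 9521)
4082^1024 ≡ 2827^2 = 7991929 ≡ 3810 (mod 9521)
4082^2019 = 4082^1024 * 4082^512 * 4082^256 * 4082^128 * 4082^64 * 4082^32 * 4082^2 * 4082^1 ≡ 3810 * 2827 * 8802 * 1407 * 143 * 5270 * 974 * 4082 (mod 9521).
Accumulate the product:
3810 * 2827 = 10770870 ≡ 2619
2619 * 8802 = 23052438 ≡ 2097
2097 * 1407 = 2950479 ≡ 8490
8490 * 143 = 1214070 ≡ 4903
4903 * 5270 = 25838810 ≡ 8337
8337 * 974 = 8120238 ≡ 8346
8346 * 4082 = 34068372 ≡ 2234

2234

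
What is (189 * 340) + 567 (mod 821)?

189 * 340 = 64260 ≡ 222 (mod 821)
222 + 567 = 789

789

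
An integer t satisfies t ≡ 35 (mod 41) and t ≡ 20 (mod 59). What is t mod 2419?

2085

41⁻¹ mod 59: 41·36 ≡ 1 (mod 59), so 41⁻¹ ≡ 36.
t = 35 + 41·((20 − 35)·36 mod 59) = 35 + 41·50 = 2085.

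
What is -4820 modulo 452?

-4820 = -11·452 + 152, so -4820 ≡ 152 (mod 452).

152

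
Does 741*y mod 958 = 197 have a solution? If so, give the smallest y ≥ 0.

211

gcd(741, 958) = 1, so a unique solution mod 958 exists.
741⁻¹ ≡ 181 (mod 958).
y ≡ 181*197 ≡ 211 (mod 958).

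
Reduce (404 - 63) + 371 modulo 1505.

404 - 63 = 341
341 + 371 = 712

712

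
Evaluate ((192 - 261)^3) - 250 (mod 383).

192 - 261 = -69 ≡ 314 (mod 383)
(314)^3 ≡ 105 (mod 383)
105 - 250 = -145 ≡ 238 (mod 383)

238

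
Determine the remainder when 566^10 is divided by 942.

496

10 in binary is 1010, i.e. 10 = 8 + 2.
566^1 ≡ 566 (mod 942)
566^2 ≡ 566^2 = 320356 ≡ 76 (mod 942)
566^4 ≡ 76^2 = 5776 ≡ 124 (mod 942)
566^8 ≡ 124^2 = 15376 ≡ 304 (mod 942)
566^10 = 566^8 × 566^2 ≡ 304 × 76 (mod 942).
304 × 76 = 23104 ≡ 496 (mod 942).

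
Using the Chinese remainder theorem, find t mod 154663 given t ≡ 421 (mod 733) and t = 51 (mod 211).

105973

733⁻¹ mod 211: 733·19 ≡ 1 (mod 211), so 733⁻¹ ≡ 19.
t = 421 + 733·((51 − 421)·19 mod 211) = 421 + 733·144 = 105973.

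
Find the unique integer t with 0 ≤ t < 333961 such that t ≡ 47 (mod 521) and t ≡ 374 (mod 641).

521⁻¹ mod 641: 521·219 ≡ 1 (mod 641), so 521⁻¹ ≡ 219.
t = 47 + 521·((374 − 47)·219 mod 641) = 47 + 521·462 = 240749.

240749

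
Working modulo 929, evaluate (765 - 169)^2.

338

765 - 169 = 596
(596)^2 ≡ 338 (mod 929)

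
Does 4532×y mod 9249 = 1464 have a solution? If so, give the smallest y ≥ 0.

gcd(4532, 9249) = 1, so a unique solution mod 9249 exists.
4532⁻¹ ≡ 9149 (mod 9249).
y ≡ 9149×1464 ≡ 1584 (mod 9249).

1584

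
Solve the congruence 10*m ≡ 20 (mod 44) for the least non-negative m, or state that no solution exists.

2

gcd(10, 44) = 2, and 2 | 20, so solutions exist.
Divide through by 2: 5*m ≡ 10 mod 22.
5⁻¹ ≡ 9 (mod 22).
m ≡ 9*10 ≡ 2 (mod 22).
The smallest non-negative solution is m = 2.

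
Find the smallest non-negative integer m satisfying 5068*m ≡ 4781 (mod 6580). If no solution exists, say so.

gcd(5068, 6580) = 28, and 28 does not divide 4781.
So the congruence has no solution.

no solution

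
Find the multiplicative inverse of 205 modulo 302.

165

302 = 1×205 + 97
205 = 2×97 + 11
97 = 8×11 + 9
11 = 1×9 + 2
9 = 4×2 + 1
2 = 2×1 + 0
gcd(205, 302) = 1, so the inverse exists.
Back-substitute for 1:
1 = 1×9 − 4×2
  = −4×11 + 5×9
  = 5×97 − 44×11
  = −44×205 + 93×97
  = 93×302 − 137×205
So 205⁻¹ ≡ −137 ≡ 165 (mod 302).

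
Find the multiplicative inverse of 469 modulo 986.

986 = 2×469 + 48
469 = 9×48 + 37
48 = 1×37 + 11
37 = 3×11 + 4
11 = 2×4 + 3
4 = 1×3 + 1
3 = 3×1 + 0
gcd(469, 986) = 1, so the inverse exists.
Back-substitute for 1:
1 = 1×4 − 1×3
  = −1×11 + 3×4
  = 3×37 − 10×11
  = −10×48 + 13×37
  = 13×469 − 127×48
  = −127×986 + 267×469
So 469⁻¹ ≡ 267 (mod 986).

267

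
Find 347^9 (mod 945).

512

By square-and-multiply:
347^1 ≡ 347 (mod 945)
347^2 ≡ 347^2 = 120409 ≡ 394 (mod 945)
347^4 ≡ 394^2 = 155236 ≡ 256 (mod 945)
347^8 ≡ 256^2 = 65536 ≡ 331 (mod 945)
347^9 = 347^8 * 347^1 ≡ 331 * 347 (mod 945).
331 * 347 = 114857 ≡ 512 (mod 945).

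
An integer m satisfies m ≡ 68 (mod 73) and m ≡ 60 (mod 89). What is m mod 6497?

3353

73⁻¹ mod 89: 73*50 ≡ 1 (mod 89), so 73⁻¹ ≡ 50.
m = 68 + 73*((60 − 68)*50 mod 89) = 68 + 73*45 = 3353.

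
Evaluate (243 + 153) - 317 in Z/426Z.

79

243 + 153 = 396
396 - 317 = 79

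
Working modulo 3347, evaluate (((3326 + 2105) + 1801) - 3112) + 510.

1283

3326 + 2105 = 5431 ≡ 2084 (mod 3347)
2084 + 1801 = 3885 ≡ 538 (mod 3347)
538 - 3112 = -2574 ≡ 773 (mod 3347)
773 + 510 = 1283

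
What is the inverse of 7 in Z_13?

Apply the Euclidean algorithm and back-substitute:
13 = 1*7 + 6
7 = 1*6 + 1
6 = 6*1 + 0
gcd(7, 13) = 1, so the inverse exists.
Back-substitute for 1:
1 = 1*7 − 1*6
  = −1*13 + 2*7
So 7⁻¹ ≡ 2 (mod 13).

2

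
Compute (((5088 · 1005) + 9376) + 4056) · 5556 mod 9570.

6372

5088 · 1005 = 5113440 ≡ 3060 (mod 9570)
3060 + 9376 = 12436 ≡ 2866 (mod 9570)
2866 + 4056 = 6922
6922 · 5556 = 38458632 ≡ 6372 (mod 9570)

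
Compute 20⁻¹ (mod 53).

8

Run the extended Euclidean algorithm:
53 = 2*20 + 13
20 = 1*13 + 7
13 = 1*7 + 6
7 = 1*6 + 1
6 = 6*1 + 0
gcd(20, 53) = 1, so the inverse exists.
Back-substitute for 1:
1 = 1*7 − 1*6
  = −1*13 + 2*7
  = 2*20 − 3*13
  = −3*53 + 8*20
So 20⁻¹ ≡ 8 (mod 53).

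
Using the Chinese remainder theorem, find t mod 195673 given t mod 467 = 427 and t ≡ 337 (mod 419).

121847

467⁻¹ mod 419: 467*323 ≡ 1 (mod 419), so 467⁻¹ ≡ 323.
t = 427 + 467*((337 − 427)*323 mod 419) = 427 + 467*260 = 121847.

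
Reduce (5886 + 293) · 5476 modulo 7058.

5886 + 293 = 6179
6179 · 5476 = 33836204 ≡ 152 (mod 7058)

152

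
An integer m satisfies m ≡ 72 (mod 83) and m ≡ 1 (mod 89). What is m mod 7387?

83⁻¹ mod 89: 83*74 ≡ 1 (mod 89), so 83⁻¹ ≡ 74.
m = 72 + 83*((1 − 72)*74 mod 89) = 72 + 83*86 = 7210.
Check: 7210 mod 83 = 72, 7210 mod 89 = 1. ✓

7210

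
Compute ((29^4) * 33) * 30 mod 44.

22

(29)^4 ≡ 25 (mod 44)
25 * 33 = 825 ≡ 33 (mod 44)
33 * 30 = 990 ≡ 22 (mod 44)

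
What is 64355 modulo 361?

97

64355 = 178·361 + 97, so 64355 ≡ 97 (mod 361).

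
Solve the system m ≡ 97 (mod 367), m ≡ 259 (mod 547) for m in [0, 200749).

367⁻¹ mod 547: 367*313 ≡ 1 (mod 547), so 367⁻¹ ≡ 313.
m = 97 + 367*((259 − 97)*313 mod 547) = 97 + 367*382 = 140291.

140291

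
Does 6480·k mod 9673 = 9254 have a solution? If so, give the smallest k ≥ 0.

1736

gcd(6480, 9673) = 1, so a unique solution mod 9673 exists.
6480⁻¹ ≡ 6483 (mod 9673).
k ≡ 6483·9254 ≡ 1736 (mod 9673).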